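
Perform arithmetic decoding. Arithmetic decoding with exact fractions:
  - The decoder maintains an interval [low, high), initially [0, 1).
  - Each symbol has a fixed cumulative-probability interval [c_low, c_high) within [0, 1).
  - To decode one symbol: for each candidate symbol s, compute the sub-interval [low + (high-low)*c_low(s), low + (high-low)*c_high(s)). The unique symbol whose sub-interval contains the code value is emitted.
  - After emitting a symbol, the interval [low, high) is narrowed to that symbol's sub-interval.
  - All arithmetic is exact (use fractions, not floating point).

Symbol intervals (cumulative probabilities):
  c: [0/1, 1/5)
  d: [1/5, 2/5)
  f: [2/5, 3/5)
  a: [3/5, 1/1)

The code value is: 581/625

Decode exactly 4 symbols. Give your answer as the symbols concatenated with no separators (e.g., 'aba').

Answer: aafa

Derivation:
Step 1: interval [0/1, 1/1), width = 1/1 - 0/1 = 1/1
  'c': [0/1 + 1/1*0/1, 0/1 + 1/1*1/5) = [0/1, 1/5)
  'd': [0/1 + 1/1*1/5, 0/1 + 1/1*2/5) = [1/5, 2/5)
  'f': [0/1 + 1/1*2/5, 0/1 + 1/1*3/5) = [2/5, 3/5)
  'a': [0/1 + 1/1*3/5, 0/1 + 1/1*1/1) = [3/5, 1/1) <- contains code 581/625
  emit 'a', narrow to [3/5, 1/1)
Step 2: interval [3/5, 1/1), width = 1/1 - 3/5 = 2/5
  'c': [3/5 + 2/5*0/1, 3/5 + 2/5*1/5) = [3/5, 17/25)
  'd': [3/5 + 2/5*1/5, 3/5 + 2/5*2/5) = [17/25, 19/25)
  'f': [3/5 + 2/5*2/5, 3/5 + 2/5*3/5) = [19/25, 21/25)
  'a': [3/5 + 2/5*3/5, 3/5 + 2/5*1/1) = [21/25, 1/1) <- contains code 581/625
  emit 'a', narrow to [21/25, 1/1)
Step 3: interval [21/25, 1/1), width = 1/1 - 21/25 = 4/25
  'c': [21/25 + 4/25*0/1, 21/25 + 4/25*1/5) = [21/25, 109/125)
  'd': [21/25 + 4/25*1/5, 21/25 + 4/25*2/5) = [109/125, 113/125)
  'f': [21/25 + 4/25*2/5, 21/25 + 4/25*3/5) = [113/125, 117/125) <- contains code 581/625
  'a': [21/25 + 4/25*3/5, 21/25 + 4/25*1/1) = [117/125, 1/1)
  emit 'f', narrow to [113/125, 117/125)
Step 4: interval [113/125, 117/125), width = 117/125 - 113/125 = 4/125
  'c': [113/125 + 4/125*0/1, 113/125 + 4/125*1/5) = [113/125, 569/625)
  'd': [113/125 + 4/125*1/5, 113/125 + 4/125*2/5) = [569/625, 573/625)
  'f': [113/125 + 4/125*2/5, 113/125 + 4/125*3/5) = [573/625, 577/625)
  'a': [113/125 + 4/125*3/5, 113/125 + 4/125*1/1) = [577/625, 117/125) <- contains code 581/625
  emit 'a', narrow to [577/625, 117/125)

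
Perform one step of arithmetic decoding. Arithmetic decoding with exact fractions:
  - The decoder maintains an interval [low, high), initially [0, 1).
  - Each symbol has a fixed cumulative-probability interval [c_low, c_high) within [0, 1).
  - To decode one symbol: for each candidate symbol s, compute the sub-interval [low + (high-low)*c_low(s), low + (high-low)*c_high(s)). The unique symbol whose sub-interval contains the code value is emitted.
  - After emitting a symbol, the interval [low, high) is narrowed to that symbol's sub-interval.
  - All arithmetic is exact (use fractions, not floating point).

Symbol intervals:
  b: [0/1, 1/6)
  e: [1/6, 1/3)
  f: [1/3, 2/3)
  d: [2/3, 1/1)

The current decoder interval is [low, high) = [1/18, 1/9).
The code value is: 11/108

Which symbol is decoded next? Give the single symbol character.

Answer: d

Derivation:
Interval width = high − low = 1/9 − 1/18 = 1/18
Scaled code = (code − low) / width = (11/108 − 1/18) / 1/18 = 5/6
  b: [0/1, 1/6) 
  e: [1/6, 1/3) 
  f: [1/3, 2/3) 
  d: [2/3, 1/1) ← scaled code falls here ✓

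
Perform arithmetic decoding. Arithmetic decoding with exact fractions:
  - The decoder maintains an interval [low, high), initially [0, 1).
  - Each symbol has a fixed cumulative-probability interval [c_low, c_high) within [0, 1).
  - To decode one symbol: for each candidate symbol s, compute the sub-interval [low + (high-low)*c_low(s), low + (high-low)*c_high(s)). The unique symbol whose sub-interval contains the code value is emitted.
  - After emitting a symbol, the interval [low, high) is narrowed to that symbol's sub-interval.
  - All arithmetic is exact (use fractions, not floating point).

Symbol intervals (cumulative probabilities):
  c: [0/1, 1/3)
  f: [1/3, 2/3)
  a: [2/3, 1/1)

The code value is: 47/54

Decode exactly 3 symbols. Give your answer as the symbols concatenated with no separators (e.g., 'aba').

Step 1: interval [0/1, 1/1), width = 1/1 - 0/1 = 1/1
  'c': [0/1 + 1/1*0/1, 0/1 + 1/1*1/3) = [0/1, 1/3)
  'f': [0/1 + 1/1*1/3, 0/1 + 1/1*2/3) = [1/3, 2/3)
  'a': [0/1 + 1/1*2/3, 0/1 + 1/1*1/1) = [2/3, 1/1) <- contains code 47/54
  emit 'a', narrow to [2/3, 1/1)
Step 2: interval [2/3, 1/1), width = 1/1 - 2/3 = 1/3
  'c': [2/3 + 1/3*0/1, 2/3 + 1/3*1/3) = [2/3, 7/9)
  'f': [2/3 + 1/3*1/3, 2/3 + 1/3*2/3) = [7/9, 8/9) <- contains code 47/54
  'a': [2/3 + 1/3*2/3, 2/3 + 1/3*1/1) = [8/9, 1/1)
  emit 'f', narrow to [7/9, 8/9)
Step 3: interval [7/9, 8/9), width = 8/9 - 7/9 = 1/9
  'c': [7/9 + 1/9*0/1, 7/9 + 1/9*1/3) = [7/9, 22/27)
  'f': [7/9 + 1/9*1/3, 7/9 + 1/9*2/3) = [22/27, 23/27)
  'a': [7/9 + 1/9*2/3, 7/9 + 1/9*1/1) = [23/27, 8/9) <- contains code 47/54
  emit 'a', narrow to [23/27, 8/9)

Answer: afa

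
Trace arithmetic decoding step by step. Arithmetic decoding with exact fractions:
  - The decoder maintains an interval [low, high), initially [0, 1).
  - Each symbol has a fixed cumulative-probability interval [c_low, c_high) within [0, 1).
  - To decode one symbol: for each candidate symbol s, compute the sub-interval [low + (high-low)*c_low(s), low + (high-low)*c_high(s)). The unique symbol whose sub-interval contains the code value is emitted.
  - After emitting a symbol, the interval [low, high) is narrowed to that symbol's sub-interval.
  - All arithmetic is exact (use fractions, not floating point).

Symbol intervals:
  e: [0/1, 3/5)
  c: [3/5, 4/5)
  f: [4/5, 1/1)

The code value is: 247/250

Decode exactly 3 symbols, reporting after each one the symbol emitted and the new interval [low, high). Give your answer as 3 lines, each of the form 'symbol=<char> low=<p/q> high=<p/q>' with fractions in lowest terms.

Step 1: interval [0/1, 1/1), width = 1/1 - 0/1 = 1/1
  'e': [0/1 + 1/1*0/1, 0/1 + 1/1*3/5) = [0/1, 3/5)
  'c': [0/1 + 1/1*3/5, 0/1 + 1/1*4/5) = [3/5, 4/5)
  'f': [0/1 + 1/1*4/5, 0/1 + 1/1*1/1) = [4/5, 1/1) <- contains code 247/250
  emit 'f', narrow to [4/5, 1/1)
Step 2: interval [4/5, 1/1), width = 1/1 - 4/5 = 1/5
  'e': [4/5 + 1/5*0/1, 4/5 + 1/5*3/5) = [4/5, 23/25)
  'c': [4/5 + 1/5*3/5, 4/5 + 1/5*4/5) = [23/25, 24/25)
  'f': [4/5 + 1/5*4/5, 4/5 + 1/5*1/1) = [24/25, 1/1) <- contains code 247/250
  emit 'f', narrow to [24/25, 1/1)
Step 3: interval [24/25, 1/1), width = 1/1 - 24/25 = 1/25
  'e': [24/25 + 1/25*0/1, 24/25 + 1/25*3/5) = [24/25, 123/125)
  'c': [24/25 + 1/25*3/5, 24/25 + 1/25*4/5) = [123/125, 124/125) <- contains code 247/250
  'f': [24/25 + 1/25*4/5, 24/25 + 1/25*1/1) = [124/125, 1/1)
  emit 'c', narrow to [123/125, 124/125)

Answer: symbol=f low=4/5 high=1/1
symbol=f low=24/25 high=1/1
symbol=c low=123/125 high=124/125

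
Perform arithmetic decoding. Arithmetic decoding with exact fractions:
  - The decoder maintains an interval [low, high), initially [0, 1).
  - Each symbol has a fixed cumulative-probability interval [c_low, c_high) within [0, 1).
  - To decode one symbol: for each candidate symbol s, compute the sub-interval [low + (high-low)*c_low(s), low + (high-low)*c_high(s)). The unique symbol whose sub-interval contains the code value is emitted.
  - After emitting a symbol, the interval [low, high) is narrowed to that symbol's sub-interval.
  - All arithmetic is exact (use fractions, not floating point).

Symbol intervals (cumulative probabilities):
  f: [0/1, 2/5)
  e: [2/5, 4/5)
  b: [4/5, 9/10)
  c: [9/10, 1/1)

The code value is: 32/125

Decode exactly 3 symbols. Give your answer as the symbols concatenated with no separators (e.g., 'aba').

Answer: fee

Derivation:
Step 1: interval [0/1, 1/1), width = 1/1 - 0/1 = 1/1
  'f': [0/1 + 1/1*0/1, 0/1 + 1/1*2/5) = [0/1, 2/5) <- contains code 32/125
  'e': [0/1 + 1/1*2/5, 0/1 + 1/1*4/5) = [2/5, 4/5)
  'b': [0/1 + 1/1*4/5, 0/1 + 1/1*9/10) = [4/5, 9/10)
  'c': [0/1 + 1/1*9/10, 0/1 + 1/1*1/1) = [9/10, 1/1)
  emit 'f', narrow to [0/1, 2/5)
Step 2: interval [0/1, 2/5), width = 2/5 - 0/1 = 2/5
  'f': [0/1 + 2/5*0/1, 0/1 + 2/5*2/5) = [0/1, 4/25)
  'e': [0/1 + 2/5*2/5, 0/1 + 2/5*4/5) = [4/25, 8/25) <- contains code 32/125
  'b': [0/1 + 2/5*4/5, 0/1 + 2/5*9/10) = [8/25, 9/25)
  'c': [0/1 + 2/5*9/10, 0/1 + 2/5*1/1) = [9/25, 2/5)
  emit 'e', narrow to [4/25, 8/25)
Step 3: interval [4/25, 8/25), width = 8/25 - 4/25 = 4/25
  'f': [4/25 + 4/25*0/1, 4/25 + 4/25*2/5) = [4/25, 28/125)
  'e': [4/25 + 4/25*2/5, 4/25 + 4/25*4/5) = [28/125, 36/125) <- contains code 32/125
  'b': [4/25 + 4/25*4/5, 4/25 + 4/25*9/10) = [36/125, 38/125)
  'c': [4/25 + 4/25*9/10, 4/25 + 4/25*1/1) = [38/125, 8/25)
  emit 'e', narrow to [28/125, 36/125)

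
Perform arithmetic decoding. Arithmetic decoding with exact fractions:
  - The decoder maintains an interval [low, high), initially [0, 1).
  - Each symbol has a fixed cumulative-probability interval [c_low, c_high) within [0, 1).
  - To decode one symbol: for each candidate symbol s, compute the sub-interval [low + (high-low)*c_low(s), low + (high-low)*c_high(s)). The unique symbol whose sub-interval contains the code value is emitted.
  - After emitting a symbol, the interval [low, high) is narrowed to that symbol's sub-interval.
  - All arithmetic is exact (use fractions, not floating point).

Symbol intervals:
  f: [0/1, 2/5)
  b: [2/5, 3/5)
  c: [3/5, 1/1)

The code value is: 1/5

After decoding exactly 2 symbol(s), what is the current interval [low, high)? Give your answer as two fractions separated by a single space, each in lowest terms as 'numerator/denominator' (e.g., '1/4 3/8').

Answer: 4/25 6/25

Derivation:
Step 1: interval [0/1, 1/1), width = 1/1 - 0/1 = 1/1
  'f': [0/1 + 1/1*0/1, 0/1 + 1/1*2/5) = [0/1, 2/5) <- contains code 1/5
  'b': [0/1 + 1/1*2/5, 0/1 + 1/1*3/5) = [2/5, 3/5)
  'c': [0/1 + 1/1*3/5, 0/1 + 1/1*1/1) = [3/5, 1/1)
  emit 'f', narrow to [0/1, 2/5)
Step 2: interval [0/1, 2/5), width = 2/5 - 0/1 = 2/5
  'f': [0/1 + 2/5*0/1, 0/1 + 2/5*2/5) = [0/1, 4/25)
  'b': [0/1 + 2/5*2/5, 0/1 + 2/5*3/5) = [4/25, 6/25) <- contains code 1/5
  'c': [0/1 + 2/5*3/5, 0/1 + 2/5*1/1) = [6/25, 2/5)
  emit 'b', narrow to [4/25, 6/25)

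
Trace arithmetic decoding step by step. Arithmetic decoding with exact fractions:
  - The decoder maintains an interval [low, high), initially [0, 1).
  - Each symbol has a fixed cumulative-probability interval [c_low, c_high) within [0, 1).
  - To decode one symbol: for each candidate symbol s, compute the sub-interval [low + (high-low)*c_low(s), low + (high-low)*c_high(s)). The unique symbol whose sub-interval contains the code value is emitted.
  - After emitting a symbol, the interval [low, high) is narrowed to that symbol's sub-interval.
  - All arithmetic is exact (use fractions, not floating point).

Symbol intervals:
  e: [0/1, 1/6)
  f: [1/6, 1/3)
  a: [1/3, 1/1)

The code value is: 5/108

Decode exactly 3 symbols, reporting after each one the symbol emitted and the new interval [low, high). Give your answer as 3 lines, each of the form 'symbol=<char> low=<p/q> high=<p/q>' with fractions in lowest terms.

Answer: symbol=e low=0/1 high=1/6
symbol=f low=1/36 high=1/18
symbol=a low=1/27 high=1/18

Derivation:
Step 1: interval [0/1, 1/1), width = 1/1 - 0/1 = 1/1
  'e': [0/1 + 1/1*0/1, 0/1 + 1/1*1/6) = [0/1, 1/6) <- contains code 5/108
  'f': [0/1 + 1/1*1/6, 0/1 + 1/1*1/3) = [1/6, 1/3)
  'a': [0/1 + 1/1*1/3, 0/1 + 1/1*1/1) = [1/3, 1/1)
  emit 'e', narrow to [0/1, 1/6)
Step 2: interval [0/1, 1/6), width = 1/6 - 0/1 = 1/6
  'e': [0/1 + 1/6*0/1, 0/1 + 1/6*1/6) = [0/1, 1/36)
  'f': [0/1 + 1/6*1/6, 0/1 + 1/6*1/3) = [1/36, 1/18) <- contains code 5/108
  'a': [0/1 + 1/6*1/3, 0/1 + 1/6*1/1) = [1/18, 1/6)
  emit 'f', narrow to [1/36, 1/18)
Step 3: interval [1/36, 1/18), width = 1/18 - 1/36 = 1/36
  'e': [1/36 + 1/36*0/1, 1/36 + 1/36*1/6) = [1/36, 7/216)
  'f': [1/36 + 1/36*1/6, 1/36 + 1/36*1/3) = [7/216, 1/27)
  'a': [1/36 + 1/36*1/3, 1/36 + 1/36*1/1) = [1/27, 1/18) <- contains code 5/108
  emit 'a', narrow to [1/27, 1/18)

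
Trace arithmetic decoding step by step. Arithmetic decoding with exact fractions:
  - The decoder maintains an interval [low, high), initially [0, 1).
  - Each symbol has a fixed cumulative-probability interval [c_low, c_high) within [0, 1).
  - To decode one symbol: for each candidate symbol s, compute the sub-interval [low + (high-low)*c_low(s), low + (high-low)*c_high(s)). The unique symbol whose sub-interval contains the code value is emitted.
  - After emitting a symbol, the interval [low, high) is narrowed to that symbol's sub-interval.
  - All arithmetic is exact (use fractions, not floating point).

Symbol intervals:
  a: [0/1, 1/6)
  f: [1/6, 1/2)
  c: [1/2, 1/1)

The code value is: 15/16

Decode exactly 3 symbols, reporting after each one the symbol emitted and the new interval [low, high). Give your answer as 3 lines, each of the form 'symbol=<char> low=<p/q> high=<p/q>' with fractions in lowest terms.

Step 1: interval [0/1, 1/1), width = 1/1 - 0/1 = 1/1
  'a': [0/1 + 1/1*0/1, 0/1 + 1/1*1/6) = [0/1, 1/6)
  'f': [0/1 + 1/1*1/6, 0/1 + 1/1*1/2) = [1/6, 1/2)
  'c': [0/1 + 1/1*1/2, 0/1 + 1/1*1/1) = [1/2, 1/1) <- contains code 15/16
  emit 'c', narrow to [1/2, 1/1)
Step 2: interval [1/2, 1/1), width = 1/1 - 1/2 = 1/2
  'a': [1/2 + 1/2*0/1, 1/2 + 1/2*1/6) = [1/2, 7/12)
  'f': [1/2 + 1/2*1/6, 1/2 + 1/2*1/2) = [7/12, 3/4)
  'c': [1/2 + 1/2*1/2, 1/2 + 1/2*1/1) = [3/4, 1/1) <- contains code 15/16
  emit 'c', narrow to [3/4, 1/1)
Step 3: interval [3/4, 1/1), width = 1/1 - 3/4 = 1/4
  'a': [3/4 + 1/4*0/1, 3/4 + 1/4*1/6) = [3/4, 19/24)
  'f': [3/4 + 1/4*1/6, 3/4 + 1/4*1/2) = [19/24, 7/8)
  'c': [3/4 + 1/4*1/2, 3/4 + 1/4*1/1) = [7/8, 1/1) <- contains code 15/16
  emit 'c', narrow to [7/8, 1/1)

Answer: symbol=c low=1/2 high=1/1
symbol=c low=3/4 high=1/1
symbol=c low=7/8 high=1/1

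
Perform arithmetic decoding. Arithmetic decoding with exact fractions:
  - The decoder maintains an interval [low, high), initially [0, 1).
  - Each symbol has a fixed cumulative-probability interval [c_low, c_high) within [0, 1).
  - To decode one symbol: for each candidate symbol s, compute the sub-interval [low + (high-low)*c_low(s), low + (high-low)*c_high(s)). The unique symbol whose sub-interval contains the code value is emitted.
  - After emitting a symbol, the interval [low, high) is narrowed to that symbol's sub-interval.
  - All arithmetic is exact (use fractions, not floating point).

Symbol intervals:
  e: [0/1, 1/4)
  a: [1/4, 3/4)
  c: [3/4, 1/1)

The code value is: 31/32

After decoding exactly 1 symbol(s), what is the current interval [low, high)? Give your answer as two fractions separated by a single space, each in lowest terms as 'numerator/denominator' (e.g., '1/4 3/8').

Step 1: interval [0/1, 1/1), width = 1/1 - 0/1 = 1/1
  'e': [0/1 + 1/1*0/1, 0/1 + 1/1*1/4) = [0/1, 1/4)
  'a': [0/1 + 1/1*1/4, 0/1 + 1/1*3/4) = [1/4, 3/4)
  'c': [0/1 + 1/1*3/4, 0/1 + 1/1*1/1) = [3/4, 1/1) <- contains code 31/32
  emit 'c', narrow to [3/4, 1/1)

Answer: 3/4 1/1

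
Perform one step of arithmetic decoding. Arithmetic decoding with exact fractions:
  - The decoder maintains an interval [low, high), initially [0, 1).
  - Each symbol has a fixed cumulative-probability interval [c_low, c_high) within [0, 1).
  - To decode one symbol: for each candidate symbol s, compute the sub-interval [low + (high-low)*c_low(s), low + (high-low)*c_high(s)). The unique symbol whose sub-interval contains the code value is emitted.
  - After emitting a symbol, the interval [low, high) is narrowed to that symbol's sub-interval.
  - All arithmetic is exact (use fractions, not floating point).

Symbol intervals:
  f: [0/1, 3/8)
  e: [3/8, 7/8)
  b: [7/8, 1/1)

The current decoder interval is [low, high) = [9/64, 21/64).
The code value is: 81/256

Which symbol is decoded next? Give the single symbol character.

Interval width = high − low = 21/64 − 9/64 = 3/16
Scaled code = (code − low) / width = (81/256 − 9/64) / 3/16 = 15/16
  f: [0/1, 3/8) 
  e: [3/8, 7/8) 
  b: [7/8, 1/1) ← scaled code falls here ✓

Answer: b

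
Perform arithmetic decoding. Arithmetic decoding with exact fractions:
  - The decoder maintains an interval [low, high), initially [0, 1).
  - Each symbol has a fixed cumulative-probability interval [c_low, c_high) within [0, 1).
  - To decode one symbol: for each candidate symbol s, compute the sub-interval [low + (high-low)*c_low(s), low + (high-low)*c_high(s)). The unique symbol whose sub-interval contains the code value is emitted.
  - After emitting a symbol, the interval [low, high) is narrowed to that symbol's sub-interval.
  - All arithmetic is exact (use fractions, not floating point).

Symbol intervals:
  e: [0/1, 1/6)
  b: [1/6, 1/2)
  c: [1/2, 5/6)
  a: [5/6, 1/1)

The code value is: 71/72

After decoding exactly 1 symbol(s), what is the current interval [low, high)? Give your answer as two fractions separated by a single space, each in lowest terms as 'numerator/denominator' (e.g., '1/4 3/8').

Answer: 5/6 1/1

Derivation:
Step 1: interval [0/1, 1/1), width = 1/1 - 0/1 = 1/1
  'e': [0/1 + 1/1*0/1, 0/1 + 1/1*1/6) = [0/1, 1/6)
  'b': [0/1 + 1/1*1/6, 0/1 + 1/1*1/2) = [1/6, 1/2)
  'c': [0/1 + 1/1*1/2, 0/1 + 1/1*5/6) = [1/2, 5/6)
  'a': [0/1 + 1/1*5/6, 0/1 + 1/1*1/1) = [5/6, 1/1) <- contains code 71/72
  emit 'a', narrow to [5/6, 1/1)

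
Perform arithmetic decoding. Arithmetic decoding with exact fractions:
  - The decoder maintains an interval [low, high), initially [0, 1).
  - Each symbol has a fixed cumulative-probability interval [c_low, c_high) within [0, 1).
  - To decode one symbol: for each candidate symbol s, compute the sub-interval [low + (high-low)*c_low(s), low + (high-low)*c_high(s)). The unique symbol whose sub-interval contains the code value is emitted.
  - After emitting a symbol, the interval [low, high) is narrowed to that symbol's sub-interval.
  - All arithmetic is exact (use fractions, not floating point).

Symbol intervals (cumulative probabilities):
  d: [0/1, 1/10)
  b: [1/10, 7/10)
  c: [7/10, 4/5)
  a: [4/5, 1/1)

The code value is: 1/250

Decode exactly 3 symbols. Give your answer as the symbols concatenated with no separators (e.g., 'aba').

Step 1: interval [0/1, 1/1), width = 1/1 - 0/1 = 1/1
  'd': [0/1 + 1/1*0/1, 0/1 + 1/1*1/10) = [0/1, 1/10) <- contains code 1/250
  'b': [0/1 + 1/1*1/10, 0/1 + 1/1*7/10) = [1/10, 7/10)
  'c': [0/1 + 1/1*7/10, 0/1 + 1/1*4/5) = [7/10, 4/5)
  'a': [0/1 + 1/1*4/5, 0/1 + 1/1*1/1) = [4/5, 1/1)
  emit 'd', narrow to [0/1, 1/10)
Step 2: interval [0/1, 1/10), width = 1/10 - 0/1 = 1/10
  'd': [0/1 + 1/10*0/1, 0/1 + 1/10*1/10) = [0/1, 1/100) <- contains code 1/250
  'b': [0/1 + 1/10*1/10, 0/1 + 1/10*7/10) = [1/100, 7/100)
  'c': [0/1 + 1/10*7/10, 0/1 + 1/10*4/5) = [7/100, 2/25)
  'a': [0/1 + 1/10*4/5, 0/1 + 1/10*1/1) = [2/25, 1/10)
  emit 'd', narrow to [0/1, 1/100)
Step 3: interval [0/1, 1/100), width = 1/100 - 0/1 = 1/100
  'd': [0/1 + 1/100*0/1, 0/1 + 1/100*1/10) = [0/1, 1/1000)
  'b': [0/1 + 1/100*1/10, 0/1 + 1/100*7/10) = [1/1000, 7/1000) <- contains code 1/250
  'c': [0/1 + 1/100*7/10, 0/1 + 1/100*4/5) = [7/1000, 1/125)
  'a': [0/1 + 1/100*4/5, 0/1 + 1/100*1/1) = [1/125, 1/100)
  emit 'b', narrow to [1/1000, 7/1000)

Answer: ddb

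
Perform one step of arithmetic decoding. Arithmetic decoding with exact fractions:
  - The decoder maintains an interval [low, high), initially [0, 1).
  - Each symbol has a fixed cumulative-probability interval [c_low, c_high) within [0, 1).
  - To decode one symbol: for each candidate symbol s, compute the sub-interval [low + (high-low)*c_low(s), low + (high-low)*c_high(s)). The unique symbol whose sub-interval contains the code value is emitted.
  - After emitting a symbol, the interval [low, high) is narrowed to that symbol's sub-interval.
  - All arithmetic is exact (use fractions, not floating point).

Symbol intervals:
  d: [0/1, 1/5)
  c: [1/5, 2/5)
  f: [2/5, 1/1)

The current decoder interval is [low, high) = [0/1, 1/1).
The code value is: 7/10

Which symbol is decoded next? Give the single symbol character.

Interval width = high − low = 1/1 − 0/1 = 1/1
Scaled code = (code − low) / width = (7/10 − 0/1) / 1/1 = 7/10
  d: [0/1, 1/5) 
  c: [1/5, 2/5) 
  f: [2/5, 1/1) ← scaled code falls here ✓

Answer: f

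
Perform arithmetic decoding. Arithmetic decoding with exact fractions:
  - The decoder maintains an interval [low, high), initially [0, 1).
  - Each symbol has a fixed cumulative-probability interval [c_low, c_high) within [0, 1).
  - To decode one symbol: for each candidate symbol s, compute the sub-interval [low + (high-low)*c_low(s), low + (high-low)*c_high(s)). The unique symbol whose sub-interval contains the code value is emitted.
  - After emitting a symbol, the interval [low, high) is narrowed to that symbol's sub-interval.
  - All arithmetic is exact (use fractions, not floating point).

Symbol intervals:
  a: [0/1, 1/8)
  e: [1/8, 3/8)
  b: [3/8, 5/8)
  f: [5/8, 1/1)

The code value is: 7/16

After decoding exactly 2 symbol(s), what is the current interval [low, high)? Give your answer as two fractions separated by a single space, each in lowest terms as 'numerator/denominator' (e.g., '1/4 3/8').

Answer: 13/32 15/32

Derivation:
Step 1: interval [0/1, 1/1), width = 1/1 - 0/1 = 1/1
  'a': [0/1 + 1/1*0/1, 0/1 + 1/1*1/8) = [0/1, 1/8)
  'e': [0/1 + 1/1*1/8, 0/1 + 1/1*3/8) = [1/8, 3/8)
  'b': [0/1 + 1/1*3/8, 0/1 + 1/1*5/8) = [3/8, 5/8) <- contains code 7/16
  'f': [0/1 + 1/1*5/8, 0/1 + 1/1*1/1) = [5/8, 1/1)
  emit 'b', narrow to [3/8, 5/8)
Step 2: interval [3/8, 5/8), width = 5/8 - 3/8 = 1/4
  'a': [3/8 + 1/4*0/1, 3/8 + 1/4*1/8) = [3/8, 13/32)
  'e': [3/8 + 1/4*1/8, 3/8 + 1/4*3/8) = [13/32, 15/32) <- contains code 7/16
  'b': [3/8 + 1/4*3/8, 3/8 + 1/4*5/8) = [15/32, 17/32)
  'f': [3/8 + 1/4*5/8, 3/8 + 1/4*1/1) = [17/32, 5/8)
  emit 'e', narrow to [13/32, 15/32)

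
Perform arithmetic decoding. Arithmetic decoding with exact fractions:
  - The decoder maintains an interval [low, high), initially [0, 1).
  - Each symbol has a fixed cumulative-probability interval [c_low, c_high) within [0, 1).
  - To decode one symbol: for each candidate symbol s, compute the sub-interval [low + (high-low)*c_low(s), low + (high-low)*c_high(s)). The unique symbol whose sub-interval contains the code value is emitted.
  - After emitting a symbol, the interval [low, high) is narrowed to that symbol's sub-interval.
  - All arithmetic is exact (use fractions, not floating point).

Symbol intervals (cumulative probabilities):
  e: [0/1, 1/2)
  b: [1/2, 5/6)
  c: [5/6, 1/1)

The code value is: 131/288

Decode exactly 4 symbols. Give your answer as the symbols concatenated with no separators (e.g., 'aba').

Answer: ecec

Derivation:
Step 1: interval [0/1, 1/1), width = 1/1 - 0/1 = 1/1
  'e': [0/1 + 1/1*0/1, 0/1 + 1/1*1/2) = [0/1, 1/2) <- contains code 131/288
  'b': [0/1 + 1/1*1/2, 0/1 + 1/1*5/6) = [1/2, 5/6)
  'c': [0/1 + 1/1*5/6, 0/1 + 1/1*1/1) = [5/6, 1/1)
  emit 'e', narrow to [0/1, 1/2)
Step 2: interval [0/1, 1/2), width = 1/2 - 0/1 = 1/2
  'e': [0/1 + 1/2*0/1, 0/1 + 1/2*1/2) = [0/1, 1/4)
  'b': [0/1 + 1/2*1/2, 0/1 + 1/2*5/6) = [1/4, 5/12)
  'c': [0/1 + 1/2*5/6, 0/1 + 1/2*1/1) = [5/12, 1/2) <- contains code 131/288
  emit 'c', narrow to [5/12, 1/2)
Step 3: interval [5/12, 1/2), width = 1/2 - 5/12 = 1/12
  'e': [5/12 + 1/12*0/1, 5/12 + 1/12*1/2) = [5/12, 11/24) <- contains code 131/288
  'b': [5/12 + 1/12*1/2, 5/12 + 1/12*5/6) = [11/24, 35/72)
  'c': [5/12 + 1/12*5/6, 5/12 + 1/12*1/1) = [35/72, 1/2)
  emit 'e', narrow to [5/12, 11/24)
Step 4: interval [5/12, 11/24), width = 11/24 - 5/12 = 1/24
  'e': [5/12 + 1/24*0/1, 5/12 + 1/24*1/2) = [5/12, 7/16)
  'b': [5/12 + 1/24*1/2, 5/12 + 1/24*5/6) = [7/16, 65/144)
  'c': [5/12 + 1/24*5/6, 5/12 + 1/24*1/1) = [65/144, 11/24) <- contains code 131/288
  emit 'c', narrow to [65/144, 11/24)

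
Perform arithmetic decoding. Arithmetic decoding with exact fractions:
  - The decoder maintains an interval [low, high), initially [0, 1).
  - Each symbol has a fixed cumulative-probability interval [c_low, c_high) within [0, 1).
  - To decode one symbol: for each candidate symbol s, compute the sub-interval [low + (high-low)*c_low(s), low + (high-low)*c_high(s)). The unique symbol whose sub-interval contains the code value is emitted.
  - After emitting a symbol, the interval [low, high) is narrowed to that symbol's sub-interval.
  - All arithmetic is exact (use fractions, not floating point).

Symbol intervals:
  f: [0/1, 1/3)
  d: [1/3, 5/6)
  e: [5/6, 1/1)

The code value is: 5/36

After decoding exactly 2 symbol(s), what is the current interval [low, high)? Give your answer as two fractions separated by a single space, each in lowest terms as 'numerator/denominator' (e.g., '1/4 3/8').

Step 1: interval [0/1, 1/1), width = 1/1 - 0/1 = 1/1
  'f': [0/1 + 1/1*0/1, 0/1 + 1/1*1/3) = [0/1, 1/3) <- contains code 5/36
  'd': [0/1 + 1/1*1/3, 0/1 + 1/1*5/6) = [1/3, 5/6)
  'e': [0/1 + 1/1*5/6, 0/1 + 1/1*1/1) = [5/6, 1/1)
  emit 'f', narrow to [0/1, 1/3)
Step 2: interval [0/1, 1/3), width = 1/3 - 0/1 = 1/3
  'f': [0/1 + 1/3*0/1, 0/1 + 1/3*1/3) = [0/1, 1/9)
  'd': [0/1 + 1/3*1/3, 0/1 + 1/3*5/6) = [1/9, 5/18) <- contains code 5/36
  'e': [0/1 + 1/3*5/6, 0/1 + 1/3*1/1) = [5/18, 1/3)
  emit 'd', narrow to [1/9, 5/18)

Answer: 1/9 5/18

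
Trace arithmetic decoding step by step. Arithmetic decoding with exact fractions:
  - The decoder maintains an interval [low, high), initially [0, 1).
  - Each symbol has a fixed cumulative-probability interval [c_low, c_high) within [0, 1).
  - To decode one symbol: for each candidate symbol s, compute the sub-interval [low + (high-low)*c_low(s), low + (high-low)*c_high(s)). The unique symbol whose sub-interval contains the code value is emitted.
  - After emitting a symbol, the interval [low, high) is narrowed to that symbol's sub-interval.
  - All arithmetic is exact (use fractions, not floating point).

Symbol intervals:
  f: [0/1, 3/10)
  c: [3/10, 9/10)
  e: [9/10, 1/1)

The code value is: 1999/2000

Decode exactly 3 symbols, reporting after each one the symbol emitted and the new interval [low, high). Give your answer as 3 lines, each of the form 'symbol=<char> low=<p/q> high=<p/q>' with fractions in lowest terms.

Answer: symbol=e low=9/10 high=1/1
symbol=e low=99/100 high=1/1
symbol=e low=999/1000 high=1/1

Derivation:
Step 1: interval [0/1, 1/1), width = 1/1 - 0/1 = 1/1
  'f': [0/1 + 1/1*0/1, 0/1 + 1/1*3/10) = [0/1, 3/10)
  'c': [0/1 + 1/1*3/10, 0/1 + 1/1*9/10) = [3/10, 9/10)
  'e': [0/1 + 1/1*9/10, 0/1 + 1/1*1/1) = [9/10, 1/1) <- contains code 1999/2000
  emit 'e', narrow to [9/10, 1/1)
Step 2: interval [9/10, 1/1), width = 1/1 - 9/10 = 1/10
  'f': [9/10 + 1/10*0/1, 9/10 + 1/10*3/10) = [9/10, 93/100)
  'c': [9/10 + 1/10*3/10, 9/10 + 1/10*9/10) = [93/100, 99/100)
  'e': [9/10 + 1/10*9/10, 9/10 + 1/10*1/1) = [99/100, 1/1) <- contains code 1999/2000
  emit 'e', narrow to [99/100, 1/1)
Step 3: interval [99/100, 1/1), width = 1/1 - 99/100 = 1/100
  'f': [99/100 + 1/100*0/1, 99/100 + 1/100*3/10) = [99/100, 993/1000)
  'c': [99/100 + 1/100*3/10, 99/100 + 1/100*9/10) = [993/1000, 999/1000)
  'e': [99/100 + 1/100*9/10, 99/100 + 1/100*1/1) = [999/1000, 1/1) <- contains code 1999/2000
  emit 'e', narrow to [999/1000, 1/1)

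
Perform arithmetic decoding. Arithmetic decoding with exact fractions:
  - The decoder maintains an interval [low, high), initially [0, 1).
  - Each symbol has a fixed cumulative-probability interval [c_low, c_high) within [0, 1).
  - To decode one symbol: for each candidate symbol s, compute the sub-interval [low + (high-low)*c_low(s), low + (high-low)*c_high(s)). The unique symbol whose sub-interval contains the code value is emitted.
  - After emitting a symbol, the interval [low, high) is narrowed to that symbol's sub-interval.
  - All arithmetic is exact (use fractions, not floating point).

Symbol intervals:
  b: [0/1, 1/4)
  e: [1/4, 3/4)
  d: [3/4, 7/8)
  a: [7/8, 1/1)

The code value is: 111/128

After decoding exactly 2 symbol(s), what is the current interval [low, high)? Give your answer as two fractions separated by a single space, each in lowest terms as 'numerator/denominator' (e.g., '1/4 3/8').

Step 1: interval [0/1, 1/1), width = 1/1 - 0/1 = 1/1
  'b': [0/1 + 1/1*0/1, 0/1 + 1/1*1/4) = [0/1, 1/4)
  'e': [0/1 + 1/1*1/4, 0/1 + 1/1*3/4) = [1/4, 3/4)
  'd': [0/1 + 1/1*3/4, 0/1 + 1/1*7/8) = [3/4, 7/8) <- contains code 111/128
  'a': [0/1 + 1/1*7/8, 0/1 + 1/1*1/1) = [7/8, 1/1)
  emit 'd', narrow to [3/4, 7/8)
Step 2: interval [3/4, 7/8), width = 7/8 - 3/4 = 1/8
  'b': [3/4 + 1/8*0/1, 3/4 + 1/8*1/4) = [3/4, 25/32)
  'e': [3/4 + 1/8*1/4, 3/4 + 1/8*3/4) = [25/32, 27/32)
  'd': [3/4 + 1/8*3/4, 3/4 + 1/8*7/8) = [27/32, 55/64)
  'a': [3/4 + 1/8*7/8, 3/4 + 1/8*1/1) = [55/64, 7/8) <- contains code 111/128
  emit 'a', narrow to [55/64, 7/8)

Answer: 55/64 7/8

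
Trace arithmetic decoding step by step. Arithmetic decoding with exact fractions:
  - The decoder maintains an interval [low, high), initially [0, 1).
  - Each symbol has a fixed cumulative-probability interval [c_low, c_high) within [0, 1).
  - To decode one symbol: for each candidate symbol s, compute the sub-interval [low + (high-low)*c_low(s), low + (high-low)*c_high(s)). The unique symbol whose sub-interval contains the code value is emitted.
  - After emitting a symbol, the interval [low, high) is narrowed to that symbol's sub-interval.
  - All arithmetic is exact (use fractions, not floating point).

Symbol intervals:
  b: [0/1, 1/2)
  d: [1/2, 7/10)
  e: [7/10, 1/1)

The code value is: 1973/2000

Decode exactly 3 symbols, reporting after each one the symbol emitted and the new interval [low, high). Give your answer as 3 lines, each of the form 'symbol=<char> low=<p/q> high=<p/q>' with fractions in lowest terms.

Answer: symbol=e low=7/10 high=1/1
symbol=e low=91/100 high=1/1
symbol=e low=973/1000 high=1/1

Derivation:
Step 1: interval [0/1, 1/1), width = 1/1 - 0/1 = 1/1
  'b': [0/1 + 1/1*0/1, 0/1 + 1/1*1/2) = [0/1, 1/2)
  'd': [0/1 + 1/1*1/2, 0/1 + 1/1*7/10) = [1/2, 7/10)
  'e': [0/1 + 1/1*7/10, 0/1 + 1/1*1/1) = [7/10, 1/1) <- contains code 1973/2000
  emit 'e', narrow to [7/10, 1/1)
Step 2: interval [7/10, 1/1), width = 1/1 - 7/10 = 3/10
  'b': [7/10 + 3/10*0/1, 7/10 + 3/10*1/2) = [7/10, 17/20)
  'd': [7/10 + 3/10*1/2, 7/10 + 3/10*7/10) = [17/20, 91/100)
  'e': [7/10 + 3/10*7/10, 7/10 + 3/10*1/1) = [91/100, 1/1) <- contains code 1973/2000
  emit 'e', narrow to [91/100, 1/1)
Step 3: interval [91/100, 1/1), width = 1/1 - 91/100 = 9/100
  'b': [91/100 + 9/100*0/1, 91/100 + 9/100*1/2) = [91/100, 191/200)
  'd': [91/100 + 9/100*1/2, 91/100 + 9/100*7/10) = [191/200, 973/1000)
  'e': [91/100 + 9/100*7/10, 91/100 + 9/100*1/1) = [973/1000, 1/1) <- contains code 1973/2000
  emit 'e', narrow to [973/1000, 1/1)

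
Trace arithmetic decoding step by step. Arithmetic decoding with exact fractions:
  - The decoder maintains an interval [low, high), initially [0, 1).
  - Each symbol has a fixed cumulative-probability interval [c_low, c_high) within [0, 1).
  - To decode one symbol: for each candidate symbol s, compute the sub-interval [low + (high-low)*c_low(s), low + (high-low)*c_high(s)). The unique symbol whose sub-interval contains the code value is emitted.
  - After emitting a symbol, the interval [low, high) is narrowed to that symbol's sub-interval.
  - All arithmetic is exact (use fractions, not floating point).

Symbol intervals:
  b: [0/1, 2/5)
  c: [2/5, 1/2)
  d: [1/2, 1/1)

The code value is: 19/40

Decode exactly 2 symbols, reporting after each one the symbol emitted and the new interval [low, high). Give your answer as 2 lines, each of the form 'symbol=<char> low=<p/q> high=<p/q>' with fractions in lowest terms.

Answer: symbol=c low=2/5 high=1/2
symbol=d low=9/20 high=1/2

Derivation:
Step 1: interval [0/1, 1/1), width = 1/1 - 0/1 = 1/1
  'b': [0/1 + 1/1*0/1, 0/1 + 1/1*2/5) = [0/1, 2/5)
  'c': [0/1 + 1/1*2/5, 0/1 + 1/1*1/2) = [2/5, 1/2) <- contains code 19/40
  'd': [0/1 + 1/1*1/2, 0/1 + 1/1*1/1) = [1/2, 1/1)
  emit 'c', narrow to [2/5, 1/2)
Step 2: interval [2/5, 1/2), width = 1/2 - 2/5 = 1/10
  'b': [2/5 + 1/10*0/1, 2/5 + 1/10*2/5) = [2/5, 11/25)
  'c': [2/5 + 1/10*2/5, 2/5 + 1/10*1/2) = [11/25, 9/20)
  'd': [2/5 + 1/10*1/2, 2/5 + 1/10*1/1) = [9/20, 1/2) <- contains code 19/40
  emit 'd', narrow to [9/20, 1/2)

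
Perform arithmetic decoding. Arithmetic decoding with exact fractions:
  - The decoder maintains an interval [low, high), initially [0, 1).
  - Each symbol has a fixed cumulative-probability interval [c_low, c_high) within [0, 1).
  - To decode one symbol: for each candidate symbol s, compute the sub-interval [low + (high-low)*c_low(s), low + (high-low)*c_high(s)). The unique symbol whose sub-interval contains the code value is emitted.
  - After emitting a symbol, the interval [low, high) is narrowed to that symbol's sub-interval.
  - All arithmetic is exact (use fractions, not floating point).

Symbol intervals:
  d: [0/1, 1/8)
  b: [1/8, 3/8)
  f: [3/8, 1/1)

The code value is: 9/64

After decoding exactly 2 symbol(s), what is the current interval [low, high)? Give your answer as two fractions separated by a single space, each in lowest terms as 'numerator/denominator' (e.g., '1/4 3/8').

Step 1: interval [0/1, 1/1), width = 1/1 - 0/1 = 1/1
  'd': [0/1 + 1/1*0/1, 0/1 + 1/1*1/8) = [0/1, 1/8)
  'b': [0/1 + 1/1*1/8, 0/1 + 1/1*3/8) = [1/8, 3/8) <- contains code 9/64
  'f': [0/1 + 1/1*3/8, 0/1 + 1/1*1/1) = [3/8, 1/1)
  emit 'b', narrow to [1/8, 3/8)
Step 2: interval [1/8, 3/8), width = 3/8 - 1/8 = 1/4
  'd': [1/8 + 1/4*0/1, 1/8 + 1/4*1/8) = [1/8, 5/32) <- contains code 9/64
  'b': [1/8 + 1/4*1/8, 1/8 + 1/4*3/8) = [5/32, 7/32)
  'f': [1/8 + 1/4*3/8, 1/8 + 1/4*1/1) = [7/32, 3/8)
  emit 'd', narrow to [1/8, 5/32)

Answer: 1/8 5/32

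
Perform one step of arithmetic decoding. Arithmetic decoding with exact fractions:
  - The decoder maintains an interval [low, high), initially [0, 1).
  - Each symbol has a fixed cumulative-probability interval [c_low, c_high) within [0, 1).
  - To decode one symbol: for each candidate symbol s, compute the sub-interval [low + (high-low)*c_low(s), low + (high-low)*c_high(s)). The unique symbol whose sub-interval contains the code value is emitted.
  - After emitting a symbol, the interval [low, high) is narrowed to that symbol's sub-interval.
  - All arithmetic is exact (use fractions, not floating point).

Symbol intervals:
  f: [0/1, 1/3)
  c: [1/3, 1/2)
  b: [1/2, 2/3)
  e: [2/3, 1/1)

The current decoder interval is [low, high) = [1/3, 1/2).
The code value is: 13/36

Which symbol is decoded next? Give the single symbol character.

Interval width = high − low = 1/2 − 1/3 = 1/6
Scaled code = (code − low) / width = (13/36 − 1/3) / 1/6 = 1/6
  f: [0/1, 1/3) ← scaled code falls here ✓
  c: [1/3, 1/2) 
  b: [1/2, 2/3) 
  e: [2/3, 1/1) 

Answer: f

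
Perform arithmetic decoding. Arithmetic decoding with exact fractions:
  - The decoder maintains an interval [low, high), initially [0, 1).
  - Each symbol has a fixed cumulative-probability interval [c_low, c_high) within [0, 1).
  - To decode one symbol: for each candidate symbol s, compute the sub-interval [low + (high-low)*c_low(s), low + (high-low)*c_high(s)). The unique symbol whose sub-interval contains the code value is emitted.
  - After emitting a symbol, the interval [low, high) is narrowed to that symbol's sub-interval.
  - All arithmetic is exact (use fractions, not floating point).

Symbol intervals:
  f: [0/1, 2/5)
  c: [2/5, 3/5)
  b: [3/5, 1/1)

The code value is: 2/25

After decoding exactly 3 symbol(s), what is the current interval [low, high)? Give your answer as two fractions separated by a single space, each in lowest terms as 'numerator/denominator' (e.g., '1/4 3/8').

Step 1: interval [0/1, 1/1), width = 1/1 - 0/1 = 1/1
  'f': [0/1 + 1/1*0/1, 0/1 + 1/1*2/5) = [0/1, 2/5) <- contains code 2/25
  'c': [0/1 + 1/1*2/5, 0/1 + 1/1*3/5) = [2/5, 3/5)
  'b': [0/1 + 1/1*3/5, 0/1 + 1/1*1/1) = [3/5, 1/1)
  emit 'f', narrow to [0/1, 2/5)
Step 2: interval [0/1, 2/5), width = 2/5 - 0/1 = 2/5
  'f': [0/1 + 2/5*0/1, 0/1 + 2/5*2/5) = [0/1, 4/25) <- contains code 2/25
  'c': [0/1 + 2/5*2/5, 0/1 + 2/5*3/5) = [4/25, 6/25)
  'b': [0/1 + 2/5*3/5, 0/1 + 2/5*1/1) = [6/25, 2/5)
  emit 'f', narrow to [0/1, 4/25)
Step 3: interval [0/1, 4/25), width = 4/25 - 0/1 = 4/25
  'f': [0/1 + 4/25*0/1, 0/1 + 4/25*2/5) = [0/1, 8/125)
  'c': [0/1 + 4/25*2/5, 0/1 + 4/25*3/5) = [8/125, 12/125) <- contains code 2/25
  'b': [0/1 + 4/25*3/5, 0/1 + 4/25*1/1) = [12/125, 4/25)
  emit 'c', narrow to [8/125, 12/125)

Answer: 8/125 12/125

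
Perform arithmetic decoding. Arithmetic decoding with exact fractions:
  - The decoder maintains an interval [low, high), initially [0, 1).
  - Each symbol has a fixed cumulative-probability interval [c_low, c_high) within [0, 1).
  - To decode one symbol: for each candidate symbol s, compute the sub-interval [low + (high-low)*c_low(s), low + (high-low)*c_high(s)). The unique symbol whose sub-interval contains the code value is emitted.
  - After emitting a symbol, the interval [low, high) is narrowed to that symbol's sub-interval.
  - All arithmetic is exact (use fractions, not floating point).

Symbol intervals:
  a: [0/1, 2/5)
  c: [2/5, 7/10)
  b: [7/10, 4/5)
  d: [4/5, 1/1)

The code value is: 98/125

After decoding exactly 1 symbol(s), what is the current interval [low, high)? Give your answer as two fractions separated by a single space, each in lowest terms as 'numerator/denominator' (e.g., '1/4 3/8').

Step 1: interval [0/1, 1/1), width = 1/1 - 0/1 = 1/1
  'a': [0/1 + 1/1*0/1, 0/1 + 1/1*2/5) = [0/1, 2/5)
  'c': [0/1 + 1/1*2/5, 0/1 + 1/1*7/10) = [2/5, 7/10)
  'b': [0/1 + 1/1*7/10, 0/1 + 1/1*4/5) = [7/10, 4/5) <- contains code 98/125
  'd': [0/1 + 1/1*4/5, 0/1 + 1/1*1/1) = [4/5, 1/1)
  emit 'b', narrow to [7/10, 4/5)

Answer: 7/10 4/5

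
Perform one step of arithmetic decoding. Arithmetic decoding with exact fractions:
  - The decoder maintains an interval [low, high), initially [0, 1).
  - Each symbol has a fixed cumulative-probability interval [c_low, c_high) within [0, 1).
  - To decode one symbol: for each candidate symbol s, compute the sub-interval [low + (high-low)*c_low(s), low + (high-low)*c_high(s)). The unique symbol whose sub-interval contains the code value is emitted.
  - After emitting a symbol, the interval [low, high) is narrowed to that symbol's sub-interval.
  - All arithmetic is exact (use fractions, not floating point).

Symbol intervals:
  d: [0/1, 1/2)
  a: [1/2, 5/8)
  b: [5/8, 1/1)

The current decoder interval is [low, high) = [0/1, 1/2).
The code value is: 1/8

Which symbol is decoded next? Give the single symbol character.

Answer: d

Derivation:
Interval width = high − low = 1/2 − 0/1 = 1/2
Scaled code = (code − low) / width = (1/8 − 0/1) / 1/2 = 1/4
  d: [0/1, 1/2) ← scaled code falls here ✓
  a: [1/2, 5/8) 
  b: [5/8, 1/1) 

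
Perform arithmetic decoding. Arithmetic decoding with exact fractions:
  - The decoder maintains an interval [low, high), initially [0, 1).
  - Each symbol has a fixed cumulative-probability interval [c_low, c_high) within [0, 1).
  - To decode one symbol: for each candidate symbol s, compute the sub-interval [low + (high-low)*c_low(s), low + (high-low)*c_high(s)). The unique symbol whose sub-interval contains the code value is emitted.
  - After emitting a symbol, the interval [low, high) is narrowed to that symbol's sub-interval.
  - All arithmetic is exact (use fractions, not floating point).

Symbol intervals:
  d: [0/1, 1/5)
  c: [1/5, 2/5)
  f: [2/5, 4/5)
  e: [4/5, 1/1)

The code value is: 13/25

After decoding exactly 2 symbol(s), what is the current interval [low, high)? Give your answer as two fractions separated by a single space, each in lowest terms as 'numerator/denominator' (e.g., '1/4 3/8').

Step 1: interval [0/1, 1/1), width = 1/1 - 0/1 = 1/1
  'd': [0/1 + 1/1*0/1, 0/1 + 1/1*1/5) = [0/1, 1/5)
  'c': [0/1 + 1/1*1/5, 0/1 + 1/1*2/5) = [1/5, 2/5)
  'f': [0/1 + 1/1*2/5, 0/1 + 1/1*4/5) = [2/5, 4/5) <- contains code 13/25
  'e': [0/1 + 1/1*4/5, 0/1 + 1/1*1/1) = [4/5, 1/1)
  emit 'f', narrow to [2/5, 4/5)
Step 2: interval [2/5, 4/5), width = 4/5 - 2/5 = 2/5
  'd': [2/5 + 2/5*0/1, 2/5 + 2/5*1/5) = [2/5, 12/25)
  'c': [2/5 + 2/5*1/5, 2/5 + 2/5*2/5) = [12/25, 14/25) <- contains code 13/25
  'f': [2/5 + 2/5*2/5, 2/5 + 2/5*4/5) = [14/25, 18/25)
  'e': [2/5 + 2/5*4/5, 2/5 + 2/5*1/1) = [18/25, 4/5)
  emit 'c', narrow to [12/25, 14/25)

Answer: 12/25 14/25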